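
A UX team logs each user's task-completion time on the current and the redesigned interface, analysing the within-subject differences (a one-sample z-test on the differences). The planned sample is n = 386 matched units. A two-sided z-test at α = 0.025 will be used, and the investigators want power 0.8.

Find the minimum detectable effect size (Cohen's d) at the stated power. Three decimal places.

Need Φ(δ − 2.241) = 0.8, so δ = 2.241 + 0.842 = 3.083.
(Lower-tail contribution to power is negligible for δ > 0.)
δ = d·√n ⇒ d = δ/√n = 3.083/√386 = 0.1569.

d ≈ 0.157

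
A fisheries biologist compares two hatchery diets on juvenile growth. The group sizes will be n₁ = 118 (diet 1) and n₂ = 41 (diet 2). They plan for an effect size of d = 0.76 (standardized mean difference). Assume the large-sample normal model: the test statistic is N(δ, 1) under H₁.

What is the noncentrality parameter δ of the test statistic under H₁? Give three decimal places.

δ = d / √(1/n₁ + 1/n₂) = 0.76 / √(1/118 + 1/41) = 4.1923

δ ≈ 4.192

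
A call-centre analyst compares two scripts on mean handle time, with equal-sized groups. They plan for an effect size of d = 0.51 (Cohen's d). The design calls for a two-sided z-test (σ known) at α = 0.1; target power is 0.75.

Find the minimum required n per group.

n = 42 per group

For power 0.75 need Φ(δ − z_{0.05}) = 0.75, so δ = z_{0.05} + z_{0.25} = 1.645 + 0.674 = 2.319.
(Ignoring the negligible lower-tail rejection probability gives the usual closed-form inversion.)
δ = d·√(n/2) ⇒ n = 2(δ/d)² = 2 × (2.319 / 0.51)² = 41.36.
Round up to the next whole unit.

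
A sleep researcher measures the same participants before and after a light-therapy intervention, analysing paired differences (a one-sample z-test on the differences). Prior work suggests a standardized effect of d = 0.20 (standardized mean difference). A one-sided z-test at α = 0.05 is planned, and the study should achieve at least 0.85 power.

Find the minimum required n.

For power 0.85 need Φ(δ − z_{0.05}) = 0.85, so δ = z_{0.05} + z_{0.15} = 1.645 + 1.036 = 2.681.
δ = d·√n ⇒ n = (δ/d)² = (2.681 / 0.20)² = 179.73.
Rounding up, n = 180.

n = 180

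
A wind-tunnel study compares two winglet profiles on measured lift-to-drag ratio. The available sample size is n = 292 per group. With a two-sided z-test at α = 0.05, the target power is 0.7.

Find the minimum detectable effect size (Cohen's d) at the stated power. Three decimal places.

Required noncentrality: δ = z_{0.025} + z_{0.30} = 1.960 + 0.524 = 2.484.
(The second rejection-region term Φ(−δ − z_{α/2}) is negligible and dropped.)
δ = d·√(n/2) ⇒ d = δ/√(n/2) = 2.484/√(292/2) = 0.2056.

d ≈ 0.206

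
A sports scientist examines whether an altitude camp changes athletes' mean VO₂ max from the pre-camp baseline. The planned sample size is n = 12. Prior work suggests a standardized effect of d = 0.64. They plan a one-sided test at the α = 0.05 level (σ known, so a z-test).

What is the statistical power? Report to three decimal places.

Power ≈ 0.716

Noncentrality parameter: δ = d·√n = 0.64 × √12 = 2.2170
Critical value for a one-sided test at α = 0.05: z_α = 1.645.
Power = Φ(δ − 1.645) = Φ(0.572) = 0.7164.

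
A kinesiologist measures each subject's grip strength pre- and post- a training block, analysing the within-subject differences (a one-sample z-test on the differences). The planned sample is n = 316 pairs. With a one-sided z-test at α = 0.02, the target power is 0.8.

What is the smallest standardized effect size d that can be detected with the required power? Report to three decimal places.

Need Φ(δ − 2.054) = 0.8, so δ = 2.054 + 0.842 = 2.895.
δ = d·√n ⇒ d = δ/√n = 2.895/√316 = 0.1629.

d ≈ 0.163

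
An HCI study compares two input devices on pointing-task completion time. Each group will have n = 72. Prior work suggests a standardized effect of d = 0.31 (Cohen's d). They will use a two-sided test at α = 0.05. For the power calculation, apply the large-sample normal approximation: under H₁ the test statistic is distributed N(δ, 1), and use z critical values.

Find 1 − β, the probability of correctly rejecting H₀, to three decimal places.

Power ≈ 0.460

Noncentrality parameter: λ = d·√(n/2) = 0.31 × √(72/2) = 1.8600
Critical value for a two-sided test at α = 0.05: z_{α/2} = 1.960.
Power = Φ(λ − 1.960) + Φ(−λ − 1.960) = Φ(-0.100) + Φ(-3.820) = 0.4602 + 0.0001 = 0.4603.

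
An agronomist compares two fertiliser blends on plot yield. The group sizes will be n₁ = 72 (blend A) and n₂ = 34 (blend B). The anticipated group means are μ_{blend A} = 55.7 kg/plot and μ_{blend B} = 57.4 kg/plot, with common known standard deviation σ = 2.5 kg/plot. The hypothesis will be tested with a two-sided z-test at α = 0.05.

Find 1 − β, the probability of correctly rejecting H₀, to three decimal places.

Standardized effect: d = |μ_{blend A} − μ_{blend B}| / σ = |55.7 − 57.4| / 2.5 = 0.6800
Noncentrality parameter: δ = d / √(1/n₁ + 1/n₂) = 0.6800 / √(1/72 + 1/34) = 3.2678
Two-sided α = 0.05 → critical value z_{0.025} = 1.960.
Power = Φ(δ − 1.960) + Φ(−δ − 1.960) = Φ(1.308) + Φ(-5.228) = 0.9045 + 0.0000 = 0.9045.

Power ≈ 0.905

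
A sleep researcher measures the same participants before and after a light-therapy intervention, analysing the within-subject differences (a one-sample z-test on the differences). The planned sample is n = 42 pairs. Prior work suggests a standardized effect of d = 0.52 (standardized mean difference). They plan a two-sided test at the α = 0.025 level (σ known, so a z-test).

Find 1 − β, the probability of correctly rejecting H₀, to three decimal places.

Power ≈ 0.870

Noncentrality parameter: δ = d·√n = 0.52 × √42 = 3.3700
Two-sided α = 0.025 → critical value z_{0.0125} = 2.241.
Power = Φ(δ − 2.241) + Φ(−δ − 2.241) = Φ(1.129) + Φ(-5.611) = 0.8705 + 0.0000 = 0.8705.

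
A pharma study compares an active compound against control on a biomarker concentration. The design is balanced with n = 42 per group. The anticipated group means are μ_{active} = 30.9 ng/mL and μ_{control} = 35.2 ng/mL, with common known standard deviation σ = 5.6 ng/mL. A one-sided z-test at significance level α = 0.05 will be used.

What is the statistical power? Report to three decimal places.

Standardized effect: d = |μ_{active} − μ_{control}| / σ = |30.9 − 35.2| / 5.6 = 0.7679
Noncentrality parameter: δ = d·√(n/2) = 0.7679 × √(42/2) = 3.5188
Critical value for a one-sided test at α = 0.05: z_α = 1.645.
Power = Φ(δ − 1.645) = Φ(1.874) = 0.9695.

Power ≈ 0.970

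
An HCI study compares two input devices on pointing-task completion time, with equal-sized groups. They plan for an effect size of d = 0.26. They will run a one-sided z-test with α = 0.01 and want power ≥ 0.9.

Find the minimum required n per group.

n = 386 per group

For power 0.9 need Φ(δ − z_{0.01}) = 0.9, so δ = z_{0.01} + z_{0.10} = 2.326 + 1.282 = 3.608.
δ = d·√(n/2) ⇒ n = 2(δ/d)² = 2 × (3.608 / 0.26)² = 385.12.
Rounding up, n = 386 per group.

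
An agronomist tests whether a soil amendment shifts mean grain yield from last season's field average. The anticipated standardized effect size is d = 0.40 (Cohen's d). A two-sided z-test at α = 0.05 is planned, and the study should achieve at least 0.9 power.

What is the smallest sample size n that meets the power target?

Set Φ(δ − 1.960) = 0.9; then δ − 1.960 = Φ⁻¹(0.9) = 1.282, giving δ = 3.242.
(For δ > 0 the lower-tail rejection region contributes negligibly to power, so the one-term inversion is standard.)
δ = d·√n ⇒ n = (δ/d)² = (3.242 / 0.40)² = 65.67.
Round up to the next whole unit.

n = 66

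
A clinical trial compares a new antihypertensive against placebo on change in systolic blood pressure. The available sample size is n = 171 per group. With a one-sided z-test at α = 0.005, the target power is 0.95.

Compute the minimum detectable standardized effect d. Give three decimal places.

Required noncentrality: δ = z_{0.005} + z_{0.05} = 2.576 + 1.645 = 4.221.
δ = d·√(n/2) ⇒ d = δ/√(n/2) = 4.221/√(171/2) = 0.4565.

d ≈ 0.456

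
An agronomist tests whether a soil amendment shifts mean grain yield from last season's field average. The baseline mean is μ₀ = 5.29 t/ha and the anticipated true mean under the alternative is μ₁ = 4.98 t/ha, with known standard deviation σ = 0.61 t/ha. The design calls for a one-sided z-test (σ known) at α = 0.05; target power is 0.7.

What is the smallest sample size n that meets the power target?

Standardized effect: d = |μ₁ − μ₀| / σ = |4.98 − 5.29| / 0.61 = 0.5082
Set Φ(δ − 1.645) = 0.7; then δ − 1.645 = Φ⁻¹(0.7) = 0.524, giving δ = 2.169.
δ = d·√n ⇒ n = (δ/d)² = (2.169 / 0.5082)² = 18.22.
Round up to the next whole unit.

n = 19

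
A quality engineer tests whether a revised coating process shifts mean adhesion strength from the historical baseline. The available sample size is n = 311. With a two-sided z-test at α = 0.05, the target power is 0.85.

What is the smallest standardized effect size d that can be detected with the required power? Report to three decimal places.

Need Φ(δ − 1.960) = 0.85, so δ = 1.960 + 1.036 = 2.996.
(The second rejection-region term Φ(−δ − z_{α/2}) is negligible and dropped.)
δ = d·√n ⇒ d = δ/√n = 2.996/√311 = 0.1699.

d ≈ 0.170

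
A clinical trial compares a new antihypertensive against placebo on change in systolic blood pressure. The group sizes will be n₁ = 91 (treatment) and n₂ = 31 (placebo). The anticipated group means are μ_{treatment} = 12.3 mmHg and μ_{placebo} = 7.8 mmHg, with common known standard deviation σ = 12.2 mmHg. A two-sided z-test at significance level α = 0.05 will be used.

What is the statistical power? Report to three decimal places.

Power ≈ 0.426

Standardized effect: d = |μ_{treatment} − μ_{placebo}| / σ = |12.3 − 7.8| / 12.2 = 0.3689
Noncentrality parameter: δ = d / √(1/n₁ + 1/n₂) = 0.3689 / √(1/91 + 1/31) = 1.7737
Critical value for a two-sided test at α = 0.05: z_{α/2} = 1.960.
Power = Φ(δ − 1.960) + Φ(−δ − 1.960) = Φ(-0.186) + Φ(-3.734) = 0.4261 + 0.0001 = 0.4262.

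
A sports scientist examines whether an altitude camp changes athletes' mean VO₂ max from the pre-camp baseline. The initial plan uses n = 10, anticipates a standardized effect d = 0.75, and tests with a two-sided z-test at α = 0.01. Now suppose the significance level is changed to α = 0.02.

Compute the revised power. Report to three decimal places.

Power ≈ 0.518

δ = d·√n = 0.75 × √10 = 2.3717 (unchanged). New critical value: z_{0.01} = 2.326.
Revised power = Φ(δ − 2.326) + Φ(−δ − 2.326) = Φ(0.045) + Φ(-4.698) = 0.5181 + 0.0000 = 0.5181.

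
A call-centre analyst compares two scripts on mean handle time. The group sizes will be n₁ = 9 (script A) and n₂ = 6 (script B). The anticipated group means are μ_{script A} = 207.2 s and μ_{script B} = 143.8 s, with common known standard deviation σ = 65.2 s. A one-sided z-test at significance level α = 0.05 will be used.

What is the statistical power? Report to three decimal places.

Power ≈ 0.579

Standardized effect: d = |μ_{script A} − μ_{script B}| / σ = |207.2 − 143.8| / 65.2 = 0.9724
Noncentrality parameter: λ = d / √(1/n₁ + 1/n₂) = 0.9724 / √(1/9 + 1/6) = 1.8450
One-sided α = 0.05 → critical value z_{0.05} = 1.645.
Power = Φ(λ − 1.645) = Φ(0.200) = 0.5793.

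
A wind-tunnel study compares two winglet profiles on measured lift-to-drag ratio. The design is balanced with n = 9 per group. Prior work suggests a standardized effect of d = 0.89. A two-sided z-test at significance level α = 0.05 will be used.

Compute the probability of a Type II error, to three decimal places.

β ≈ 0.529

Noncentrality parameter: δ = d·√(n/2) = 0.89 × √(9/2) = 1.8880
Two-sided α = 0.05 → critical value z_{0.025} = 1.960.
Power = Φ(δ − 1.960) + Φ(−δ − 1.960) = Φ(-0.072) + Φ(-3.848) = 0.4713 + 0.0001 = 0.4714.
Type II error: β = 1 − power = 1 − 0.4714 = 0.5286.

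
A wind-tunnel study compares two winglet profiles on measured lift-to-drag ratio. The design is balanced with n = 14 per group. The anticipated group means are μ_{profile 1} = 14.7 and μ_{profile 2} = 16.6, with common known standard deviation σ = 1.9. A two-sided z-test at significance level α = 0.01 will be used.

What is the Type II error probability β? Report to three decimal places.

β ≈ 0.472

Standardized effect: d = |μ_{profile 1} − μ_{profile 2}| / σ = |14.7 − 16.6| / 1.9 = 1.0000
Noncentrality parameter: λ = d·√(n/2) = 1.0000 × √(14/2) = 2.6458
Two-sided α = 0.01 → critical value z_{0.005} = 2.576.
Power = Φ(λ − 2.576) + Φ(−λ − 2.576) = Φ(0.070) + Φ(-5.222) = 0.5279 + 0.0000 = 0.5279.
Type II error: β = 1 − power = 1 − 0.5279 = 0.4721.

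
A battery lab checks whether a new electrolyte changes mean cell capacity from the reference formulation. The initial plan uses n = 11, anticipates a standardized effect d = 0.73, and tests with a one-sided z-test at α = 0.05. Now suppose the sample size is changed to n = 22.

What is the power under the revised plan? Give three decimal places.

Power ≈ 0.962

With n = 22: δ = d·√n = 0.73 × √22 = 3.4240. Critical value z_{0.05} = 1.645.
Revised power = Φ(δ − 1.645) = Φ(1.779) = 0.9624.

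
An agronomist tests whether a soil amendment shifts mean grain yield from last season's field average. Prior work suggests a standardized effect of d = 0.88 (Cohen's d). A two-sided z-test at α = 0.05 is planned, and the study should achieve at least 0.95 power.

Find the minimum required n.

Set Φ(δ − 1.960) = 0.95; then δ − 1.960 = Φ⁻¹(0.95) = 1.645, giving δ = 3.605.
(Ignoring the negligible lower-tail rejection probability gives the usual closed-form inversion.)
δ = d·√n ⇒ n = (δ/d)² = (3.605 / 0.88)² = 16.78.
Rounding up, n = 17.

n = 17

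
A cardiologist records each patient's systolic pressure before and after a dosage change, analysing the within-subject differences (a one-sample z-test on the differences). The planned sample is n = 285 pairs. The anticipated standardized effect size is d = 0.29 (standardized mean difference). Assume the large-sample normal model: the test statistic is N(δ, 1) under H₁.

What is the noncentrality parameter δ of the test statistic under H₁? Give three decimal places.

δ = d·√n = 0.29 × √285 = 4.8958

δ ≈ 4.896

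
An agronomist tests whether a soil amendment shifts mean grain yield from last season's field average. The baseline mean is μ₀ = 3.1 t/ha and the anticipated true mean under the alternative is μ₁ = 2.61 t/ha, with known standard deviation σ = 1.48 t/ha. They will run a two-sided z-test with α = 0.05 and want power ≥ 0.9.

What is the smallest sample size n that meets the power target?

Standardized effect: d = |μ₁ − μ₀| / σ = |2.61 − 3.1| / 1.48 = 0.3311
For power 0.9 need Φ(δ − z_{0.025}) = 0.9, so δ = z_{0.025} + z_{0.10} = 1.960 + 1.282 = 3.242.
(Ignoring the negligible lower-tail rejection probability gives the usual closed-form inversion.)
δ = d·√n ⇒ n = (δ/d)² = (3.242 / 0.3311)² = 95.86.
Rounding up, n = 96.

n = 96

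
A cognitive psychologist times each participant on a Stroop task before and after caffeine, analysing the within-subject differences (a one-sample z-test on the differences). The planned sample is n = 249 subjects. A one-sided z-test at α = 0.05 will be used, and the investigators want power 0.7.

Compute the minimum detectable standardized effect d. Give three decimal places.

d ≈ 0.137

Required noncentrality: δ = z_{0.05} + z_{0.30} = 1.645 + 0.524 = 2.169.
δ = d·√n ⇒ d = δ/√n = 2.169/√249 = 0.1375.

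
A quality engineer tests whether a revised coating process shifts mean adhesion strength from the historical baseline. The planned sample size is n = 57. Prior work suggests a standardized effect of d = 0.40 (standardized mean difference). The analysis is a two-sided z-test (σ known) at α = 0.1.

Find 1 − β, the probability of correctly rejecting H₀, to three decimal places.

Power ≈ 0.915

Noncentrality parameter: δ = d·√n = 0.40 × √57 = 3.0199
Two-sided α = 0.1 → critical value z_{0.05} = 1.645.
Power = Φ(δ − 1.645) + Φ(−δ − 1.645) = Φ(1.375) + Φ(-4.665) = 0.9154 + 0.0000 = 0.9154.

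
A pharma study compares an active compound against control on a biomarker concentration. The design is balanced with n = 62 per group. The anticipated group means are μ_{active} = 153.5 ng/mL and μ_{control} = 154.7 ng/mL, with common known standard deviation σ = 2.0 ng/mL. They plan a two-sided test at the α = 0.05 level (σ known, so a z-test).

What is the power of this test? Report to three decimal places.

Standardized effect: d = |μ_{active} − μ_{control}| / σ = |153.5 − 154.7| / 2.0 = 0.6000
Noncentrality parameter: δ = d·√(n/2) = 0.6000 × √(62/2) = 3.3407
Critical value for a two-sided test at α = 0.05: z_{α/2} = 1.960.
Power = Φ(δ − 1.960) + Φ(−δ − 1.960) = Φ(1.381) + Φ(-5.301) = 0.9163 + 0.0000 = 0.9163.

Power ≈ 0.916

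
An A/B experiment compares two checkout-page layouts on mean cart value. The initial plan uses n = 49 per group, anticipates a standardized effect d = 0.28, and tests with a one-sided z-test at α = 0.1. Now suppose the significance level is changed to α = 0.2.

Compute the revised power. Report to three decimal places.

Power ≈ 0.707

δ = d·√(n/2) = 0.28 × √(49/2) = 1.3859 (unchanged). New critical value: z_{0.2} = 0.842.
Revised power = Φ(δ − 0.842) = Φ(0.544) = 0.7069.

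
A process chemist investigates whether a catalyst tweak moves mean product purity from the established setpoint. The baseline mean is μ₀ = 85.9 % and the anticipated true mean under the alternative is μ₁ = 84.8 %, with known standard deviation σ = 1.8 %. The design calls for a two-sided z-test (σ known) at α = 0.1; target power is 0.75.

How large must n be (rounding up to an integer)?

Standardized effect: d = |μ₁ − μ₀| / σ = |84.8 − 85.9| / 1.8 = 0.6111
Set Φ(δ − 1.645) = 0.75; then δ − 1.645 = Φ⁻¹(0.75) = 0.674, giving δ = 2.319.
(Ignoring the negligible lower-tail rejection probability gives the usual closed-form inversion.)
δ = d·√n ⇒ n = (δ/d)² = (2.319 / 0.6111)² = 14.40.
Rounding up, n = 15.

n = 15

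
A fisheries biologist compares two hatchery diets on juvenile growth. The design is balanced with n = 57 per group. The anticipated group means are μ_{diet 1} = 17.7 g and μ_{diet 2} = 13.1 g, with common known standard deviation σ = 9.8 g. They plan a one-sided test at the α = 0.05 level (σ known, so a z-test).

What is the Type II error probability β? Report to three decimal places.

β ≈ 0.195

Standardized effect: d = |μ_{diet 1} − μ_{diet 2}| / σ = |17.7 − 13.1| / 9.8 = 0.4694
Noncentrality parameter: δ = d·√(n/2) = 0.4694 × √(57/2) = 2.5058
One-sided α = 0.05 → critical value z_{0.05} = 1.645.
Power = P(Z > 1.645 − δ) = Φ(0.861) = 0.8054.
Type II error: β = 1 − power = 1 − 0.8054 = 0.1946.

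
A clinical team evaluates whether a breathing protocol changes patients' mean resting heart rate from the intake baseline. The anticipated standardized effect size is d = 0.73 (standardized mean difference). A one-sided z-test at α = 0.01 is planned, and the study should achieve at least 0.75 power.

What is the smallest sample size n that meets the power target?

For power 0.75 need Φ(δ − z_{0.01}) = 0.75, so δ = z_{0.01} + z_{0.25} = 2.326 + 0.674 = 3.001.
δ = d·√n ⇒ n = (δ/d)² = (3.001 / 0.73)² = 16.90.
Round up to the next whole unit.

n = 17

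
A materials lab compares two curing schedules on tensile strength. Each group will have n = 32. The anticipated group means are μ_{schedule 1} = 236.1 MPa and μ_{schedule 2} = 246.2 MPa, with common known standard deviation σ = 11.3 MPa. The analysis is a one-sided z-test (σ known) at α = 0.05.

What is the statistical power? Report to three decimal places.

Power ≈ 0.973

Standardized effect: d = |μ_{schedule 1} − μ_{schedule 2}| / σ = |236.1 − 246.2| / 11.3 = 0.8938
Noncentrality parameter: δ = d·√(n/2) = 0.8938 × √(32/2) = 3.5752
Critical value for a one-sided test at α = 0.05: z_α = 1.645.
Power = Φ(δ − 1.645) = Φ(1.930) = 0.9732.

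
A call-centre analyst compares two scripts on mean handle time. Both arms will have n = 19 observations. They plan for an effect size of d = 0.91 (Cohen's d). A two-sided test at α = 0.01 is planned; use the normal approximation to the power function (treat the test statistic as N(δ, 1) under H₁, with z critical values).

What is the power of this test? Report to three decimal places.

Power ≈ 0.591

Noncentrality parameter: δ = d·√(n/2) = 0.91 × √(19/2) = 2.8048
Two-sided α = 0.01 → critical value z_{0.005} = 2.576.
Power = Φ(δ − 2.576) + Φ(−δ − 2.576) = Φ(0.229) + Φ(-5.381) = 0.5906 + 0.0000 = 0.5906.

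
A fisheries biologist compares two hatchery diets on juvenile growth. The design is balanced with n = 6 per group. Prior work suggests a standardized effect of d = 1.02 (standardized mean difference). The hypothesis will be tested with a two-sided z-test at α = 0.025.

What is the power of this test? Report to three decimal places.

Power ≈ 0.318

Noncentrality parameter: δ = d·√(n/2) = 1.02 × √(6/2) = 1.7667
Two-sided α = 0.025 → critical value z_{0.0125} = 2.241.
Power = Φ(δ − 2.241) + Φ(−δ − 2.241) = Φ(-0.475) + Φ(-4.008) = 0.3175 + 0.0000 = 0.3175.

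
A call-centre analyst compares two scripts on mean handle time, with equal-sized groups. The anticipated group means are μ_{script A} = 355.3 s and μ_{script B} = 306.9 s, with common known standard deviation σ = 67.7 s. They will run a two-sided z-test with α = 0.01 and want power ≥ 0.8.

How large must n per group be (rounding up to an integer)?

n = 46 per group

Standardized effect: d = |μ_{script A} − μ_{script B}| / σ = |355.3 − 306.9| / 67.7 = 0.7149
For power 0.8 need Φ(δ − z_{0.005}) = 0.8, so δ = z_{0.005} + z_{0.20} = 2.576 + 0.842 = 3.417.
(The Φ(−δ − z_{α/2}) term is vanishingly small for δ > 0 and is dropped in the standard sample-size formula.)
δ = d·√(n/2) ⇒ n = 2(δ/d)² = 2 × (3.417 / 0.7149)² = 45.70.
Rounding up, n = 46 per group.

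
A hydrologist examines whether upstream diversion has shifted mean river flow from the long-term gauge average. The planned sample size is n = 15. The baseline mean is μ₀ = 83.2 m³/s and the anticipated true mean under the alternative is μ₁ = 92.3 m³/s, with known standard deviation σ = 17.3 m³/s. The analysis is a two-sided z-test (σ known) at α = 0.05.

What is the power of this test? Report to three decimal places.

Power ≈ 0.531

Standardized effect: d = |μ₁ − μ₀| / σ = |92.3 − 83.2| / 17.3 = 0.5260
Noncentrality parameter: δ = d·√n = 0.5260 × √15 = 2.0372
Two-sided α = 0.05 → critical value z_{0.025} = 1.960.
Power = Φ(δ − 1.960) + Φ(−δ − 1.960) = Φ(0.077) + Φ(-3.997) = 0.5308 + 0.0000 = 0.5308.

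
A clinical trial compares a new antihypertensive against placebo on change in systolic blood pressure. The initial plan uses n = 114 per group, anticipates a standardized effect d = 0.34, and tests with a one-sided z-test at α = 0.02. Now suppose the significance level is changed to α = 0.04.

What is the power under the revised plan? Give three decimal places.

δ = d·√(n/2) = 0.34 × √(114/2) = 2.5669 (unchanged). New critical value: z_{0.04} = 1.751.
Revised power = P(Z > 1.751 − δ) = Φ(0.816) = 0.7928.

Power ≈ 0.793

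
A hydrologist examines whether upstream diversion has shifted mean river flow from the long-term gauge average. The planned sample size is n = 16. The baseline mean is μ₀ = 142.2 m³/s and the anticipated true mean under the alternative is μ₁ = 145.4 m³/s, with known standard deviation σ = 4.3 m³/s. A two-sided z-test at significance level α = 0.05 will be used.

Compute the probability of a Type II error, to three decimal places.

β ≈ 0.155

Standardized effect: d = |μ₁ − μ₀| / σ = |145.4 − 142.2| / 4.3 = 0.7442
Noncentrality parameter: δ = d·√n = 0.7442 × √16 = 2.9767
Critical value for a two-sided test at α = 0.05: z_{α/2} = 1.960.
Power = Φ(δ − 1.960) + Φ(−δ − 1.960) = Φ(1.017) + Φ(-4.937) = 0.8454 + 0.0000 = 0.8454.
Type II error: β = 1 − power = 1 − 0.8454 = 0.1546.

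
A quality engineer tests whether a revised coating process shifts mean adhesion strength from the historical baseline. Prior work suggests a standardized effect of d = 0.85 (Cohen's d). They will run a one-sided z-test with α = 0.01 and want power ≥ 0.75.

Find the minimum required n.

n = 13

Set Φ(δ − 2.326) = 0.75; then δ − 2.326 = Φ⁻¹(0.75) = 0.674, giving δ = 3.001.
δ = d·√n ⇒ n = (δ/d)² = (3.001 / 0.85)² = 12.46.
Round up to the next whole unit.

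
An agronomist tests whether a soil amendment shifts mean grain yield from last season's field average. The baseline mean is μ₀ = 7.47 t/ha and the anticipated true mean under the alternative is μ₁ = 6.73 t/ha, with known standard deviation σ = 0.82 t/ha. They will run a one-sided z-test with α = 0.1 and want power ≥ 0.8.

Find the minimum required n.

Standardized effect: d = |μ₁ − μ₀| / σ = |6.73 − 7.47| / 0.82 = 0.9024
For power 0.8 need Φ(δ − z_{0.1}) = 0.8, so δ = z_{0.1} + z_{0.20} = 1.282 + 0.842 = 2.123.
δ = d·√n ⇒ n = (δ/d)² = (2.123 / 0.9024)² = 5.54.
Round up to the next whole unit.

n = 6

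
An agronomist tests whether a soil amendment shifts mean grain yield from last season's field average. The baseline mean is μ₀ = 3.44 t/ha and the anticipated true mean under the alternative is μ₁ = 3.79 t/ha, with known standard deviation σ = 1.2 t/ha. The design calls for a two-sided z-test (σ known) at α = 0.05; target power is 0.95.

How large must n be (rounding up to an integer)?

n = 153

Standardized effect: d = |μ₁ − μ₀| / σ = |3.79 − 3.44| / 1.2 = 0.2917
Set Φ(δ − 1.960) = 0.95; then δ − 1.960 = Φ⁻¹(0.95) = 1.645, giving δ = 3.605.
(Ignoring the negligible lower-tail rejection probability gives the usual closed-form inversion.)
δ = d·√n ⇒ n = (δ/d)² = (3.605 / 0.2917)² = 152.75.
Rounding up, n = 153.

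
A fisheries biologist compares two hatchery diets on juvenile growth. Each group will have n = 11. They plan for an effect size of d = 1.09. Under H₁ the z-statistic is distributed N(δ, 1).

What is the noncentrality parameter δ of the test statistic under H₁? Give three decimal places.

δ = d·√(n/2) = 1.09 × √(11/2) = 2.5563

δ ≈ 2.556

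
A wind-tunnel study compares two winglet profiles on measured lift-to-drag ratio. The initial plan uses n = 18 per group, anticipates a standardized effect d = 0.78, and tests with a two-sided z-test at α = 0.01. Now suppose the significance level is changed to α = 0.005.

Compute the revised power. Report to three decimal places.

δ = d·√(n/2) = 0.78 × √(18/2) = 2.3400 (unchanged). New critical value: z_{0.0025} = 2.807.
Revised power = Φ(δ − 2.807) + Φ(−δ − 2.807) = Φ(-0.467) + Φ(-5.147) = 0.3202 + 0.0000 = 0.3202.

Power ≈ 0.320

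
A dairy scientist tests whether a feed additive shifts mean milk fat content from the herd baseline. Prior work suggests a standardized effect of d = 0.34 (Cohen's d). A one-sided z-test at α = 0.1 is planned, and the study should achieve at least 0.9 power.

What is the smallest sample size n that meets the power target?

n = 57

For power 0.9 need Φ(δ − z_{0.1}) = 0.9, so δ = z_{0.1} + z_{0.10} = 1.282 + 1.282 = 2.563.
δ = d·√n ⇒ n = (δ/d)² = (2.563 / 0.34)² = 56.83.
Rounding up, n = 57.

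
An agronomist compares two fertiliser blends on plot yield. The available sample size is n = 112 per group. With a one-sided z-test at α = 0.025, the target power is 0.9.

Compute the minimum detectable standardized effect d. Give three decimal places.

d ≈ 0.433

Required noncentrality: δ = z_{0.025} + z_{0.10} = 1.960 + 1.282 = 3.242.
δ = d·√(n/2) ⇒ d = δ/√(n/2) = 3.242/√(112/2) = 0.4332.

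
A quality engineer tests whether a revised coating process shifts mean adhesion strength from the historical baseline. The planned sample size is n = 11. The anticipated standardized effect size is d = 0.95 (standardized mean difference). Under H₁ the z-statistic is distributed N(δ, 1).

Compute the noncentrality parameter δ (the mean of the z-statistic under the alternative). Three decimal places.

The noncentrality parameter scales effect size by the design's sample-size factor: δ = d·√n = 0.95 × √11 = 3.1508

δ ≈ 3.151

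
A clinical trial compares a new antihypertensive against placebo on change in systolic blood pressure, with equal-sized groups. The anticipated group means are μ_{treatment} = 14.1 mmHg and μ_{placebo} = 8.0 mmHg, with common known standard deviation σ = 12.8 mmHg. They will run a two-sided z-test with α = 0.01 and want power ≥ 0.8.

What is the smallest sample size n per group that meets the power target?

Standardized effect: d = |μ_{treatment} − μ_{placebo}| / σ = |14.1 − 8.0| / 12.8 = 0.4766
For power 0.8 need Φ(δ − z_{0.005}) = 0.8, so δ = z_{0.005} + z_{0.20} = 2.576 + 0.842 = 3.417.
(The Φ(−δ − z_{α/2}) term is vanishingly small for δ > 0 and is dropped in the standard sample-size formula.)
δ = d·√(n/2) ⇒ n = 2(δ/d)² = 2 × (3.417 / 0.4766)² = 102.85.
Rounding up, n = 103 per group.

n = 103 per group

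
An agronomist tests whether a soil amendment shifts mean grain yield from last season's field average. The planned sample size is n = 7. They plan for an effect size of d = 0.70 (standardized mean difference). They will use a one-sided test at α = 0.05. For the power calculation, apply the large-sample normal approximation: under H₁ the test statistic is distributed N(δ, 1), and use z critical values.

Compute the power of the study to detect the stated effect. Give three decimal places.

Power ≈ 0.582

Noncentrality parameter: δ = d·√n = 0.70 × √7 = 1.8520
Critical value for a one-sided test at α = 0.05: z_α = 1.645.
Power = Φ(δ − 1.645) = Φ(0.207) = 0.5821.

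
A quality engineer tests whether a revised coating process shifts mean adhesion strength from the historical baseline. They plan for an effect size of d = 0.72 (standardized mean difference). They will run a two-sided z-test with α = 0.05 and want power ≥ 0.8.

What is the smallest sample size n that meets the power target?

For power 0.8 need Φ(δ − z_{0.025}) = 0.8, so δ = z_{0.025} + z_{0.20} = 1.960 + 0.842 = 2.802.
(The Φ(−δ − z_{α/2}) term is vanishingly small for δ > 0 and is dropped in the standard sample-size formula.)
δ = d·√n ⇒ n = (δ/d)² = (2.802 / 0.72)² = 15.14.
Rounding up, n = 16.

n = 16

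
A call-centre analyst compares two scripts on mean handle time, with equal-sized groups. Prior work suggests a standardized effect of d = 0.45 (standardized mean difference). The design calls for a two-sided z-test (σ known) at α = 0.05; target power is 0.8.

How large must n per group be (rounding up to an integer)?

n = 78 per group

For power 0.8 need Φ(δ − z_{0.025}) = 0.8, so δ = z_{0.025} + z_{0.20} = 1.960 + 0.842 = 2.802.
(The Φ(−δ − z_{α/2}) term is vanishingly small for δ > 0 and is dropped in the standard sample-size formula.)
δ = d·√(n/2) ⇒ n = 2(δ/d)² = 2 × (2.802 / 0.45)² = 77.52.
Rounding up, n = 78 per group.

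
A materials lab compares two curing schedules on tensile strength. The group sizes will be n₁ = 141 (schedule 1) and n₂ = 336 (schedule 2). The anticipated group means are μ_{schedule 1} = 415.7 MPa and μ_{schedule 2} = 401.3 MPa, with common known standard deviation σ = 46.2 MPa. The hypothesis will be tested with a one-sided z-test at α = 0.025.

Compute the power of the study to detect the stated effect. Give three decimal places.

Power ≈ 0.874

Standardized effect: d = |μ_{schedule 1} − μ_{schedule 2}| / σ = |415.7 − 401.3| / 46.2 = 0.3117
Noncentrality parameter: λ = d / √(1/n₁ + 1/n₂) = 0.3117 / √(1/141 + 1/336) = 3.1063
One-sided α = 0.025 → critical value z_{0.025} = 1.960.
Power = Φ(λ − 1.960) = Φ(1.146) = 0.8742.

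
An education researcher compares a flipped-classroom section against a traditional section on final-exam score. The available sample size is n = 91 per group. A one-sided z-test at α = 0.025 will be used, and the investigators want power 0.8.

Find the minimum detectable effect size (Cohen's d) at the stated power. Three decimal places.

d ≈ 0.415

Required noncentrality: δ = z_{0.025} + z_{0.20} = 1.960 + 0.842 = 2.802.
δ = d·√(n/2) ⇒ d = δ/√(n/2) = 2.802/√(91/2) = 0.4153.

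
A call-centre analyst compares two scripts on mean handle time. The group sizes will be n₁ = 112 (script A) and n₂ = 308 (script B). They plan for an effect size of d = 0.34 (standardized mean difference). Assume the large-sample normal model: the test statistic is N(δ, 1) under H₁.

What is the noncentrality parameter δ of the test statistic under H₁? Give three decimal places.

δ ≈ 3.081

The noncentrality parameter scales effect size by the design's sample-size factor: δ = d / √(1/n₁ + 1/n₂) = 0.34 / √(1/112 + 1/308) = 3.0813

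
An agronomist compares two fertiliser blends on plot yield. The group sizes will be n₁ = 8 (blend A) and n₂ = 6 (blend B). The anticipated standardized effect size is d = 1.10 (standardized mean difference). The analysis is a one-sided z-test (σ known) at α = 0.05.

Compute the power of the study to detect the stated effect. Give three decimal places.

Noncentrality parameter: δ = d / √(1/n₁ + 1/n₂) = 1.10 / √(1/8 + 1/6) = 2.0368
Critical value for a one-sided test at α = 0.05: z_α = 1.645.
Power = Φ(δ − 1.645) = Φ(0.392) = 0.6525.

Power ≈ 0.652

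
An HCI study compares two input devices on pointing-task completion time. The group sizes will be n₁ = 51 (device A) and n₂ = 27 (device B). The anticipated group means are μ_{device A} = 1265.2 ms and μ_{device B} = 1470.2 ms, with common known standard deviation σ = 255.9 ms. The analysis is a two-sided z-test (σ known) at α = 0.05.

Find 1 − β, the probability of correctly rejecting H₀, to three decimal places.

Power ≈ 0.920

Standardized effect: d = |μ_{device A} − μ_{device B}| / σ = |1265.2 − 1470.2| / 255.9 = 0.8011
Noncentrality parameter: δ = d / √(1/n₁ + 1/n₂) = 0.8011 / √(1/51 + 1/27) = 3.3659
Two-sided α = 0.05 → critical value z_{0.025} = 1.960.
Power = Φ(δ − 1.960) + Φ(−δ − 1.960) = Φ(1.406) + Φ(-5.326) = 0.9201 + 0.0000 = 0.9201.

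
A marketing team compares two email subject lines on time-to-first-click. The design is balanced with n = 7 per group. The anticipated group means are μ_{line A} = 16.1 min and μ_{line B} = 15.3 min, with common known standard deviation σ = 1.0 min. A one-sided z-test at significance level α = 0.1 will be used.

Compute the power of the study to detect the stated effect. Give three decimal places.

Standardized effect: d = |μ_{line A} − μ_{line B}| / σ = |16.1 − 15.3| / 1.0 = 0.8000
Noncentrality parameter: δ = d·√(n/2) = 0.8000 × √(7/2) = 1.4967
Critical value for a one-sided test at α = 0.1: z_α = 1.282.
Power = P(Z > 1.282 − δ) = Φ(0.215) = 0.5852.

Power ≈ 0.585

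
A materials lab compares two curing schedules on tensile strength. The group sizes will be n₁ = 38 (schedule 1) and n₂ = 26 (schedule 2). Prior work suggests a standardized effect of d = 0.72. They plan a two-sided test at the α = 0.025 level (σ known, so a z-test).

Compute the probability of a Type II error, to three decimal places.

β ≈ 0.278

Noncentrality parameter: δ = d / √(1/n₁ + 1/n₂) = 0.72 / √(1/38 + 1/26) = 2.8289
Critical value for a two-sided test at α = 0.025: z_{α/2} = 2.241.
Power = Φ(δ − 2.241) + Φ(−δ − 2.241) = Φ(0.588) + Φ(-5.070) = 0.7216 + 0.0000 = 0.7216.
Type II error: β = 1 − power = 1 − 0.7216 = 0.2784.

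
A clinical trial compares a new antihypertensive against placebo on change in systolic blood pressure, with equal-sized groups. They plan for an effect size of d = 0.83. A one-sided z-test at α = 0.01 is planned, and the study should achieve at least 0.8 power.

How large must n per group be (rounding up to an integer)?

n = 30 per group

For power 0.8 need Φ(δ − z_{0.01}) = 0.8, so δ = z_{0.01} + z_{0.20} = 2.326 + 0.842 = 3.168.
δ = d·√(n/2) ⇒ n = 2(δ/d)² = 2 × (3.168 / 0.83)² = 29.14.
Rounding up, n = 30 per group.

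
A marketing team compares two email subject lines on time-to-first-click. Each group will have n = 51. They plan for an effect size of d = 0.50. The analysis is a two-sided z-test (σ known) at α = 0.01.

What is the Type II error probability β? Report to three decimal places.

β ≈ 0.520

Noncentrality parameter: δ = d·√(n/2) = 0.50 × √(51/2) = 2.5249
Critical value for a two-sided test at α = 0.01: z_{α/2} = 2.576.
Power = Φ(δ − 2.576) + Φ(−δ − 2.576) = Φ(-0.051) + Φ(-5.101) = 0.4797 + 0.0000 = 0.4797.
Type II error: β = 1 − power = 1 − 0.4797 = 0.5203.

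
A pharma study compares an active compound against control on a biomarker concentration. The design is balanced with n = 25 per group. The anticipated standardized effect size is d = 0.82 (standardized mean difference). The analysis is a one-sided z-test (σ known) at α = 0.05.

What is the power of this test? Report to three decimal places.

Power ≈ 0.895

Noncentrality parameter: δ = d·√(n/2) = 0.82 × √(25/2) = 2.8991
Critical value for a one-sided test at α = 0.05: z_α = 1.645.
Power = P(Z > 1.645 − δ) = Φ(1.254) = 0.8951.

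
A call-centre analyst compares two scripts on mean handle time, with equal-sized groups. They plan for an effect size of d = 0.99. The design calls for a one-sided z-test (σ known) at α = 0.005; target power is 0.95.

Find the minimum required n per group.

Set Φ(δ − 2.576) = 0.95; then δ − 2.576 = Φ⁻¹(0.95) = 1.645, giving δ = 4.221.
δ = d·√(n/2) ⇒ n = 2(δ/d)² = 2 × (4.221 / 0.99)² = 36.35.
Rounding up, n = 37 per group.

n = 37 per group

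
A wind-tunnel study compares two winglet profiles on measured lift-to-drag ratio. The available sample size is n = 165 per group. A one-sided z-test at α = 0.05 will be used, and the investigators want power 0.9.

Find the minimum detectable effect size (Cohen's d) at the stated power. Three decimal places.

Need Φ(δ − 1.645) = 0.9, so δ = 1.645 + 1.282 = 2.926.
δ = d·√(n/2) ⇒ d = δ/√(n/2) = 2.926/√(165/2) = 0.3222.

d ≈ 0.322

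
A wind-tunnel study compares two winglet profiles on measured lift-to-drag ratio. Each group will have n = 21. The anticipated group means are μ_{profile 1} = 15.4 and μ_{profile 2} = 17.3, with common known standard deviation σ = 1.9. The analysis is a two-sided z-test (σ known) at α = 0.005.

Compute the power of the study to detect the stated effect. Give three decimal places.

Power ≈ 0.668

Standardized effect: d = |μ_{profile 1} − μ_{profile 2}| / σ = |15.4 − 17.3| / 1.9 = 1.0000
Noncentrality parameter: δ = d·√(n/2) = 1.0000 × √(21/2) = 3.2404
Two-sided α = 0.005 → critical value z_{0.0025} = 2.807.
Power = Φ(δ − 2.807) + Φ(−δ − 2.807) = Φ(0.433) + Φ(-6.047) = 0.6676 + 0.0000 = 0.6676.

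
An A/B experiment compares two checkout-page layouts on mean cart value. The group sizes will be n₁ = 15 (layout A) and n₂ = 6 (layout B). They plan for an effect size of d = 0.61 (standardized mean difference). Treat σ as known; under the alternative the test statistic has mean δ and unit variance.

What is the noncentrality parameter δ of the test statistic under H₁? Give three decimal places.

δ = d / √(1/n₁ + 1/n₂) = 0.61 / √(1/15 + 1/6) = 1.2628

δ ≈ 1.263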